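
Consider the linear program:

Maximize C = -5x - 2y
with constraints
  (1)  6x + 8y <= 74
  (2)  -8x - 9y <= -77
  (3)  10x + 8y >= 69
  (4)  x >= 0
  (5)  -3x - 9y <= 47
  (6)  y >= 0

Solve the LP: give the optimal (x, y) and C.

x = 0, y = 69/8, maximum C = -69/4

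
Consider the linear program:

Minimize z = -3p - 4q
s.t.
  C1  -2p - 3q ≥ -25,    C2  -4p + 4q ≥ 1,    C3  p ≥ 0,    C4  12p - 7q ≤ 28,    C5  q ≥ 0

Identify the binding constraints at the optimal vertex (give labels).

C1 and C2

Vertices and z = -3p - 4q:
  (97/20, 51/10) → z = -699/20
  (0, 25/3) → z = -100/3
  (0, 1/4) → z = -1

The minimum is at (97/20, 51/10). Substituting into each constraint, equality holds for C1 and C2; the remaining constraints have slack.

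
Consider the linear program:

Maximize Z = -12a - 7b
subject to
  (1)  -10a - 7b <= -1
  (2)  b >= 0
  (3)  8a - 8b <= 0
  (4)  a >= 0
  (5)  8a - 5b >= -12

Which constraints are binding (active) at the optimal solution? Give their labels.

Extreme points and Z = -12a - 7b:
  (1/17, 1/17) → Z = -19/17
  (0, 1/7) → Z = -1
  (0, 12/5) → Z = -84/5
The feasible region is unbounded (it extends along (1, 1), (5, 8)), but Z strictly decreases along every unbounded feasible direction, so there is no improving ray and the maximum is attained at a vertex.

The maximum is at (0, 1/7). Substituting into each constraint, equality holds for (1) and (4); the remaining constraints have slack.

(1) and (4)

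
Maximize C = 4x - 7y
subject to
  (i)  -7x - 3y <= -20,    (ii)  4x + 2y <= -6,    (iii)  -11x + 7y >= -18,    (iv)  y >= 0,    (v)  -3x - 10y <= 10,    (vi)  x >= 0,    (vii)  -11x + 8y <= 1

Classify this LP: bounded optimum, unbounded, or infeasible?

infeasible

The boundaries -7x - 3y = -20 and -11x + 7y = -18 meet at (97/41, 47/41), but that point violates 4x + 2y ≤ -6. Every candidate vertex is excluded by some other constraint, so the feasible region is empty.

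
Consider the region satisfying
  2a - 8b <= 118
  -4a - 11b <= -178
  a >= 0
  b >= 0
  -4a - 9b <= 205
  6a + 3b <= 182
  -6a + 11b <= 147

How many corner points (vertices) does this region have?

Of the 21 pairwise boundary intersections, those satisfying every inequality are:
  (734/27, 170/27)
  (31/10, 828/55)
  (223/12, 47/2)

3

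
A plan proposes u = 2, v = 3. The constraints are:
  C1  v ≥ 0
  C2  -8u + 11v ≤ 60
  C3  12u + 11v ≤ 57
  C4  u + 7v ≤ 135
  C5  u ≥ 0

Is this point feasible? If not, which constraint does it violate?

C1: 3 ≥ 0 ✓
C2: 17 ≤ 60 ✓
C3: 57 ≤ 57 ✓
C4: 23 ≤ 135 ✓
C5: 2 ≥ 0 ✓

feasible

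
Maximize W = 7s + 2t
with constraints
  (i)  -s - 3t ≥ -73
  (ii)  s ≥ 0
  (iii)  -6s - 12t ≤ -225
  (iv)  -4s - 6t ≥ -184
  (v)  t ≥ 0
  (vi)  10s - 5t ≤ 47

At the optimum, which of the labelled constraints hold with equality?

Extreme points and W = 7s + 2t:
  (0, 73/3) → W = 146/3
  (506/35, 683/35) → W = 4908/35
  (0, 75/4) → W = 75/2
  (563/50, 328/25) → W = 5253/50

The maximum is at (506/35, 683/35). Substituting into each constraint, equality holds for (i) and (vi); the remaining constraints have slack.

(i) and (vi)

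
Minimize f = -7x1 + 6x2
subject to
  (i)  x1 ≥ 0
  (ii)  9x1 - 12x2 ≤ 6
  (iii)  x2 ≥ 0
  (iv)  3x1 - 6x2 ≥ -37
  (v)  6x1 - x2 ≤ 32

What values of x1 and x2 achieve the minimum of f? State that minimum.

x1 = 6, x2 = 4, minimum f = -18

Vertices and f = -7x1 + 6x2:
  (0, 0) → f = 0
  (0, 37/6) → f = 37
  (2/3, 0) → f = -14/3
  (6, 4) → f = -18
  (229/33, 106/11) → f = 305/33

The optimum lies where 9x1 - 12x2 = 6 and 6x1 - x2 = 32.
Solving simultaneously gives x1 = 6, x2 = 4.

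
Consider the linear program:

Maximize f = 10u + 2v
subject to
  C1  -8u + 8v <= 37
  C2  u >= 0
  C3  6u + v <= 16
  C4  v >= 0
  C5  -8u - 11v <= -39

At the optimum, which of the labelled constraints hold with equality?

Corner points and f = 10u + 2v:
  (0, 37/8) → f = 37/4
  (13/8, 25/4) → f = 115/4
  (0, 39/11) → f = 78/11
  (137/58, 53/29) → f = 791/29

The maximum is at (13/8, 25/4). Substituting into each constraint, equality holds for C1 and C3; the remaining constraints have slack.

C1 and C3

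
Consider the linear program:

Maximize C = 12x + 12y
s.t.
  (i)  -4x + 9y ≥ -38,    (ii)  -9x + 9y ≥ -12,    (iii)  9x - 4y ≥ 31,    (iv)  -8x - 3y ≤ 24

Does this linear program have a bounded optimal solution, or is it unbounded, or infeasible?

unbounded

From the feasible point (77/15, 19/5), moving in the direction (9, 9) keeps every constraint satisfied while C increases without bound.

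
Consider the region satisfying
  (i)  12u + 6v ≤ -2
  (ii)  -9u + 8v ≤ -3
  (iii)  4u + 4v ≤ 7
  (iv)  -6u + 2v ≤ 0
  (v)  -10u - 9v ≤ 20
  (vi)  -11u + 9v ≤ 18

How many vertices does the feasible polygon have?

4

Pairwise boundary intersections that survive every other constraint:
  (1/75, -9/25)
  (17/8, -55/12)
  (-1/5, -3/5)
  (-20/37, -60/37)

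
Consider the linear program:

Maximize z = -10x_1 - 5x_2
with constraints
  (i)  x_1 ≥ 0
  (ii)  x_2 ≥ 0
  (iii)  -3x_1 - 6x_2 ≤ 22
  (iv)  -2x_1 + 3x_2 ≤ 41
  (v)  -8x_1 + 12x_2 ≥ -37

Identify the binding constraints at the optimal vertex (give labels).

Vertices and z = -10x_1 - 5x_2:
  (0, 0) → z = 0
  (0, 41/3) → z = -205/3
  (37/8, 0) → z = -185/4
The feasible region is unbounded (it extends along (3, 2)), but z strictly decreases along every unbounded feasible direction, so there is no improving ray and the maximum is attained at a vertex.

The maximum is at (0, 0). Substituting into each constraint, equality holds for (i) and (ii); the remaining constraints have slack.

(i) and (ii)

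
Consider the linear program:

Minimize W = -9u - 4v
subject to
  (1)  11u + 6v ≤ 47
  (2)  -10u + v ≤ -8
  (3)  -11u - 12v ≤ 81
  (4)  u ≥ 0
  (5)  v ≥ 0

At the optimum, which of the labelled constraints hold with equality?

(1) and (5)

Feasible corners and W = -9u - 4v:
  (95/71, 382/71) → W = -2383/71
  (47/11, 0) → W = -423/11
  (4/5, 0) → W = -36/5

The minimum is at (47/11, 0). Substituting into each constraint, equality holds for (1) and (5); the remaining constraints have slack.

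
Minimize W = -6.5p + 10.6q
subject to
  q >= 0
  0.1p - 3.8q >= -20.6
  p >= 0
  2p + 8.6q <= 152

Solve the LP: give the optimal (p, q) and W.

p = 76, q = 0, minimum W = -494

Extreme points and W = -6.5p + 10.6q:
  (0, 0) → W = 0
  (76, 0) → W = -494
  (0, 103/19) → W = 5459/95
  (142/3, 20/3) → W = -237

The optimum lies where q = 0 and 2p + 8.6q = 152.
Solving simultaneously gives p = 76, q = 0.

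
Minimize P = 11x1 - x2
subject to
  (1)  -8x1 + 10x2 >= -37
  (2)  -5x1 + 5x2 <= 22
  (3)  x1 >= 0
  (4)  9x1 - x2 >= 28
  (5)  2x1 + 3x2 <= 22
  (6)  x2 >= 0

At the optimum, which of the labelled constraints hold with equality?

(4) and (6)

Extreme points and P = 11x1 - x2:
  (331/44, 51/22) → P = 3539/44
  (37/8, 0) → P = 407/8
  (106/29, 142/29) → P = 1024/29
  (28/9, 0) → P = 308/9

The minimum is at (28/9, 0). Substituting into each constraint, equality holds for (4) and (6); the remaining constraints have slack.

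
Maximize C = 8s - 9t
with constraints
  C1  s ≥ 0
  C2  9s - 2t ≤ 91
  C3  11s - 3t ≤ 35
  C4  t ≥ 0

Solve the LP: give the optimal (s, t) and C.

s = 35/11, t = 0, maximum C = 280/11

Vertices and C = 8s - 9t:
  (0, 0) → C = 0
  (203/5, 686/5) → C = -910
  (35/11, 0) → C = 280/11
The feasible region is unbounded (it extends along (0, 1), (2, 9)), but C strictly decreases along every unbounded feasible direction, so there is no improving ray and the maximum is attained at a vertex.

The optimum lies where 11s - 3t = 35 and t = 0.
Solving simultaneously gives s = 35/11, t = 0.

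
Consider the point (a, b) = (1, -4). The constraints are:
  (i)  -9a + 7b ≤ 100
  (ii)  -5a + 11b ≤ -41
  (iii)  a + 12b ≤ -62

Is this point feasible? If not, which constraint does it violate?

Constraint (iii): a + 12b = -47, which is not ≤ -62. All other constraints are satisfied.

not feasible — violates (iii)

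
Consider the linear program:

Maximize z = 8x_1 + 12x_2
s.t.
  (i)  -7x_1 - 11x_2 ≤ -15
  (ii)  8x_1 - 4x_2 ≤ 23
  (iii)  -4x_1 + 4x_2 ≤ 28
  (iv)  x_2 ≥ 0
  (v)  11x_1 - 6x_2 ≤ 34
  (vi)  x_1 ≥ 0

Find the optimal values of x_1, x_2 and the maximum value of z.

x_1 = 51/4, x_2 = 79/4, maximum z = 339

Extreme points and z = 8x_1 + 12x_2:
  (15/7, 0) → z = 120/7
  (0, 15/11) → z = 180/11
  (51/4, 79/4) → z = 339
  (23/8, 0) → z = 23
  (0, 7) → z = 84

The binding constraints are 8x_1 - 4x_2 = 23 and -4x_1 + 4x_2 = 28.
Solving simultaneously gives x_1 = 51/4, x_2 = 79/4.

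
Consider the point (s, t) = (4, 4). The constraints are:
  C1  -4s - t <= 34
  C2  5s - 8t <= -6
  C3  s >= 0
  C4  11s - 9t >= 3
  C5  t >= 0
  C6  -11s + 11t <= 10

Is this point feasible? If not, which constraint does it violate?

C1: -20 ≤ 34 ✓
C2: -12 ≤ -6 ✓
C3: 4 ≥ 0 ✓
C4: 8 ≥ 3 ✓
C5: 4 ≥ 0 ✓
C6: 0 ≤ 10 ✓

feasible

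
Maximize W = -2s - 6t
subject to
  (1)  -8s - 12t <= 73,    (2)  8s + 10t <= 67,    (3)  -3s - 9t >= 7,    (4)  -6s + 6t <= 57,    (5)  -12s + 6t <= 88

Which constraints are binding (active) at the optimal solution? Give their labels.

(1) and (2)

Corner points and W = -2s - 6t:
  (767/8, -70) → W = 913/4
  (-249/32, -43/48) → W = 335/16
  (673/42, -257/42) → W = 14/3
  (-139/21, 10/7) → W = 14/3

The maximum is at (767/8, -70). Substituting into each constraint, equality holds for (1) and (2); the remaining constraints have slack.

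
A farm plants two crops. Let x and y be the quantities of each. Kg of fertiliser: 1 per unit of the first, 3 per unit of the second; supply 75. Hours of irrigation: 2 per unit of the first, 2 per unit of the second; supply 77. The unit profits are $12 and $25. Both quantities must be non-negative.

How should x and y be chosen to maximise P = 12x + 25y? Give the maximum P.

The binding constraints are x + 3y = 75 and 2x + 2y = 77.
Solving simultaneously gives x = 81/4, y = 73/4.

x = 81/4, y = 73/4, maximum P = 2797/4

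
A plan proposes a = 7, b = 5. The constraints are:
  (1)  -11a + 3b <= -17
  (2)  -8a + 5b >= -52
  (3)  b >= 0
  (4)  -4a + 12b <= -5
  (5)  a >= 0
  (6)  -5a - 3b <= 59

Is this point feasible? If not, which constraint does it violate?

not feasible — violates (4)

Constraint (4): -4a + 12b = 32, which is not ≤ -5. All other constraints are satisfied.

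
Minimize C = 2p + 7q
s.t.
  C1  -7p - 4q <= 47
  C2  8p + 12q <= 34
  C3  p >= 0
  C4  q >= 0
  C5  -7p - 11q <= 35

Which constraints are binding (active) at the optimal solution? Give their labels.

Vertices and C = 2p + 7q:
  (0, 17/6) → C = 119/6
  (17/4, 0) → C = 17/2
  (0, 0) → C = 0

The minimum is at (0, 0). Substituting into each constraint, equality holds for C3 and C4; the remaining constraints have slack.

C3 and C4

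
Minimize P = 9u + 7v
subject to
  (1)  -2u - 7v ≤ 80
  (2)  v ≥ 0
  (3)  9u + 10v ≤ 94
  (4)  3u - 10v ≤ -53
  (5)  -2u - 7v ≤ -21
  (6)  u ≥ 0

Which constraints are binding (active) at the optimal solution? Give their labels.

(4) and (6)

Feasible corners and P = 9u + 7v:
  (41/12, 253/40) → P = 3001/40
  (0, 47/5) → P = 329/5
  (0, 53/10) → P = 371/10

The minimum is at (0, 53/10). Substituting into each constraint, equality holds for (4) and (6); the remaining constraints have slack.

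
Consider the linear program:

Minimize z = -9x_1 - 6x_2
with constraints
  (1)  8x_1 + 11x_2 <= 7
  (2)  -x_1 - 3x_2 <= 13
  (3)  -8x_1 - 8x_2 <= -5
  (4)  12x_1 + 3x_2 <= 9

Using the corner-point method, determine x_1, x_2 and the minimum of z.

Feasible corners and z = -9x_1 - 6x_2:
  (-1/24, 2/3) → z = -29/8
  (13/18, 1/9) → z = -43/6
  (19/24, -1/6) → z = -49/8

At the optimal vertex, 8x_1 + 11x_2 = 7 and 12x_1 + 3x_2 = 9.
Solving simultaneously gives x_1 = 13/18, x_2 = 1/9.

x_1 = 13/18, x_2 = 1/9, minimum z = -43/6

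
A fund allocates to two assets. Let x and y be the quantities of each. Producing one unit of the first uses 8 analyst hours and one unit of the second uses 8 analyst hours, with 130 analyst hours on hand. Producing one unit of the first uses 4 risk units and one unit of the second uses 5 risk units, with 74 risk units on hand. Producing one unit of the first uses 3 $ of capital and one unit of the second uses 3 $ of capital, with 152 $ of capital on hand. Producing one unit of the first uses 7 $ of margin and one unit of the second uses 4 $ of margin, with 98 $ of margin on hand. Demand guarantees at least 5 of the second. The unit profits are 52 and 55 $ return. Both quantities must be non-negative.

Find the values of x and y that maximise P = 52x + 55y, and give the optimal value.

Extreme points and P = 52x + 55y:
  (0, 74/5) → P = 814
  (0, 5) → P = 275
  (29/4, 9) → P = 872
  (11, 21/4) → P = 3443/4
  (78/7, 5) → P = 5981/7

At the optimal vertex, 8x + 8y = 130 and 4x + 5y = 74.
Solving simultaneously gives x = 29/4, y = 9.

x = 29/4, y = 9, maximum P = 872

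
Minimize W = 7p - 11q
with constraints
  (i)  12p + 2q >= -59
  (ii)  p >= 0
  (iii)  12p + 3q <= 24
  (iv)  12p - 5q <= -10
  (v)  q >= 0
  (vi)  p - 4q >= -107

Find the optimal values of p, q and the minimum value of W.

p = 0, q = 8, minimum W = -88

Extreme points and W = 7p - 11q:
  (0, 8) → W = -88
  (0, 2) → W = -22
  (15/16, 17/4) → W = -643/16

The binding constraints are p = 0 and 12p + 3q = 24.
Solving simultaneously gives p = 0, q = 8.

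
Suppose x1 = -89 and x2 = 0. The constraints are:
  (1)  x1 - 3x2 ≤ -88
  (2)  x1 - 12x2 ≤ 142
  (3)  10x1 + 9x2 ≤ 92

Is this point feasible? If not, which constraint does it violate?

(1): -89 ≤ -88 ✓
(2): -89 ≤ 142 ✓
(3): -890 ≤ 92 ✓

feasible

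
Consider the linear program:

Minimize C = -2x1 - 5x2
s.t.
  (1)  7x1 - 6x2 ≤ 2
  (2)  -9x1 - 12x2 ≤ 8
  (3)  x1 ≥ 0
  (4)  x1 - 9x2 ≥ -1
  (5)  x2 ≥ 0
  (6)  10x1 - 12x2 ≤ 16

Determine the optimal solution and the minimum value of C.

Vertices and C = -2x1 - 5x2:
  (8/19, 3/19) → C = -31/19
  (2/7, 0) → C = -4/7
  (0, 1/9) → C = -5/9
  (0, 0) → C = 0

The optimum lies where 7x1 - 6x2 = 2 and x1 - 9x2 = -1.
Solving simultaneously gives x1 = 8/19, x2 = 3/19.

x1 = 8/19, x2 = 3/19, minimum C = -31/19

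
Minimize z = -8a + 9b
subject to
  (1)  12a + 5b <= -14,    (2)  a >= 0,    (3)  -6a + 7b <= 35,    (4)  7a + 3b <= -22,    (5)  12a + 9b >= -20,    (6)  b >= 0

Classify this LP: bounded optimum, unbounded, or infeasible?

infeasible

The boundaries 12a + 9b = -20 and b = 0 meet at (-5/3, 0), but that point violates a ≥ 0. Every candidate vertex is excluded by some other constraint, so the feasible region is empty.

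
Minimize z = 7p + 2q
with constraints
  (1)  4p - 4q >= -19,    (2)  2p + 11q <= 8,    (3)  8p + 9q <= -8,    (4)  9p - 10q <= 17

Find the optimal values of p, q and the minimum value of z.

Feasible corners and z = 7p + 2q:
  (-177/52, 35/26) → z = -1099/52
  (-129/2, -239/4) → z = -571
  (-16/7, 8/7) → z = -96/7
  (73/161, -208/161) → z = 95/161

p = -129/2, q = -239/4, minimum z = -571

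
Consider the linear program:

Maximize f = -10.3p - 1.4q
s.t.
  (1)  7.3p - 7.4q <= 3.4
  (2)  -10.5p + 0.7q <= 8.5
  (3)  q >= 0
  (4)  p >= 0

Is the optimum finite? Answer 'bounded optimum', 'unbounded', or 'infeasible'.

Extreme points and f = -10.3p - 1.4q:
  (34/73, 0) → f = -1751/365
  (0, 85/7) → f = -17
  (0, 0) → f = 0
The feasible region has finitely many vertices and no improving ray; the maximum is 0 at (0, 0).

bounded optimum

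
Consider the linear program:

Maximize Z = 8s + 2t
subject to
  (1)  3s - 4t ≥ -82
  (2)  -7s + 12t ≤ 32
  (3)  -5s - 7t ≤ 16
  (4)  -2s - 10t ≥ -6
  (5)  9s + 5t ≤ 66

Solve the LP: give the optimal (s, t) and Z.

Extreme points and Z = 8s + 2t:
  (-416/109, 48/109) → Z = -3232/109
  (-124/47, 53/47) → Z = -886/47
  (271/19, -237/19) → Z = 1694/19
  (63/8, -39/40) → Z = 1221/20

s = 271/19, t = -237/19, maximum Z = 1694/19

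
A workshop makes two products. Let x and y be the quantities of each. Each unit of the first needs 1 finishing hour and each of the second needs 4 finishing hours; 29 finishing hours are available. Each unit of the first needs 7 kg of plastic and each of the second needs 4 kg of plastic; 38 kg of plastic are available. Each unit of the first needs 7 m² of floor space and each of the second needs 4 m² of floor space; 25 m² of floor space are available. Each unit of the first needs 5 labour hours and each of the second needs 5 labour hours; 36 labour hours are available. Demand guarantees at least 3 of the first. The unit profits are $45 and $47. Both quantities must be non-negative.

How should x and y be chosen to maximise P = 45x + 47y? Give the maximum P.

At the optimal vertex, 7x + 4y = 25 and x = 3.
Solving simultaneously gives x = 3, y = 1.

x = 3, y = 1, maximum P = 182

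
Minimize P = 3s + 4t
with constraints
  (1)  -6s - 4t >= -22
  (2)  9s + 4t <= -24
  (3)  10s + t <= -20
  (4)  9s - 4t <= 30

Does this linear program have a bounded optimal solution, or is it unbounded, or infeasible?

From the feasible point (-46/3, 57/2), moving in the direction (-4, -9) keeps every constraint satisfied while P decreases without bound.

unbounded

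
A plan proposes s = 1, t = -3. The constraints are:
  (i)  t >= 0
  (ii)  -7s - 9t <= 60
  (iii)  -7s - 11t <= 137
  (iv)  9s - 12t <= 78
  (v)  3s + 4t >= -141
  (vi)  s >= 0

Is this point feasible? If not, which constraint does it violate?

Constraint (i): t = -3, which is not ≥ 0. All other constraints are satisfied.

not feasible — violates (i)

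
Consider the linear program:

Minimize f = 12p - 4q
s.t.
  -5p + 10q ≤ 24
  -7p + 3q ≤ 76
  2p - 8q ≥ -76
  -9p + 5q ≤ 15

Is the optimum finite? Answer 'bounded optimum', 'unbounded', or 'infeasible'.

unbounded

From the feasible point (142/5, 83/5), moving in the direction (-3, -7) keeps every constraint satisfied while f decreases without bound.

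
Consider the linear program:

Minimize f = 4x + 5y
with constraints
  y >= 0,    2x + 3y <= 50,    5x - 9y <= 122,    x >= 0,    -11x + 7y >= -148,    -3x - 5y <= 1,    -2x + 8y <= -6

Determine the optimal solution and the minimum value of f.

Extreme points and f = 4x + 5y:
  (148/11, 0) → f = 592/11
  (3, 0) → f = 12
  (571/37, 115/37) → f = 2859/37

x = 3, y = 0, minimum f = 12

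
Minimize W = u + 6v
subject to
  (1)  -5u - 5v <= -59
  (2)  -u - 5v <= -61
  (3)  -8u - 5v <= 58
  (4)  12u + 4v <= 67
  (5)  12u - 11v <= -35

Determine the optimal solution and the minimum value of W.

The feasible region is unbounded (it extends along (-1, 3), (-5, 8)), but W strictly increases along every unbounded feasible direction, so there is no improving ray and the minimum is attained at a vertex.

The optimum lies where -u - 5v = -61 and 12u + 4v = 67.
Solving simultaneously gives u = 13/8, v = 95/8.

u = 13/8, v = 95/8, minimum W = 583/8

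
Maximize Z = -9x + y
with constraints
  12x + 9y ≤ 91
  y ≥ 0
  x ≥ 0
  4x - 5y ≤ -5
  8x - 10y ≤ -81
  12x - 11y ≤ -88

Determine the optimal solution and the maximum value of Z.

Vertices and Z = -9x + y:
  (0, 91/9) → Z = 91/9
  (209/240, 179/20) → Z = 89/80
  (0, 81/10) → Z = 81/10
  (11/32, 67/8) → Z = 169/32

The optimum lies where 12x + 9y = 91 and x = 0.
Solving simultaneously gives x = 0, y = 91/9.

x = 0, y = 91/9, maximum Z = 91/9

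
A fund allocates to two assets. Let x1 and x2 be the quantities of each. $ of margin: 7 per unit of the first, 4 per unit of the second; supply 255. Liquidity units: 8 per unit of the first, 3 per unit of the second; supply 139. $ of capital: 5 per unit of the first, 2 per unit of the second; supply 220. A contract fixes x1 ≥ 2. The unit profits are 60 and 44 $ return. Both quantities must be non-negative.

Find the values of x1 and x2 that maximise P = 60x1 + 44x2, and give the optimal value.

x1 = 2, x2 = 41, maximum P = 1924

The optimum lies where 8x1 + 3x2 = 139 and x1 = 2.
Solving simultaneously gives x1 = 2, x2 = 41.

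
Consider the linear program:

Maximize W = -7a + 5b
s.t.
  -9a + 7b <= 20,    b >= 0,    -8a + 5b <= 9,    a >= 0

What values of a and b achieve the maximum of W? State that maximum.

Vertices and W = -7a + 5b:
  (37/11, 79/11) → W = 136/11
  (0, 0) → W = 0
  (0, 9/5) → W = 9
The feasible region is unbounded (it extends along (7, 9), (1, 0)), but W strictly decreases along every unbounded feasible direction, so there is no improving ray and the maximum is attained at a vertex.

a = 37/11, b = 79/11, maximum W = 136/11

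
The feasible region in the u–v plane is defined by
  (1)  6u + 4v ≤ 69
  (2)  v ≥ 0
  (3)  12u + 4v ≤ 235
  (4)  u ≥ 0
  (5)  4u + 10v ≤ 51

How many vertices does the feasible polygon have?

Of the 10 pairwise boundary intersections, those satisfying every inequality are:
  (23/2, 0)
  (243/22, 15/22)
  (0, 0)
  (0, 51/10)

4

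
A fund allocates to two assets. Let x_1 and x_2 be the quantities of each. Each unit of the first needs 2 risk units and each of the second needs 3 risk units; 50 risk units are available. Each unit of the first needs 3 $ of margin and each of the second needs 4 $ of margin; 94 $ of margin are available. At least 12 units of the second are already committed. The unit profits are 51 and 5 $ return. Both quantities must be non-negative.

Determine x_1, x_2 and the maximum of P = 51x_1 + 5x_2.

x_1 = 7, x_2 = 12, maximum P = 417

The optimum lies where 2x_1 + 3x_2 = 50 and x_2 = 12.
Solving simultaneously gives x_1 = 7, x_2 = 12.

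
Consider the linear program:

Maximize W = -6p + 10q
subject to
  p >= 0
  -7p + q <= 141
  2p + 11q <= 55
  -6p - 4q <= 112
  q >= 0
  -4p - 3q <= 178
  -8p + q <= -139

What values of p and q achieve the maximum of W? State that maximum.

Corner points and W = -6p + 10q:
  (55/2, 0) → W = -165
  (88/5, 9/5) → W = -438/5
  (139/8, 0) → W = -417/4

At the optimal vertex, 2p + 11q = 55 and -8p + q = -139.
Solving simultaneously gives p = 88/5, q = 9/5.

p = 88/5, q = 9/5, maximum W = -438/5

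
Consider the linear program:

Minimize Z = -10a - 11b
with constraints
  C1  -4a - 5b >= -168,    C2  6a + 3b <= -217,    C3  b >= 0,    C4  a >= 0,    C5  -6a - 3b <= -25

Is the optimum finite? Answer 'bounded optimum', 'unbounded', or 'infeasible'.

Constraints 6a + 3b ≤ -217 and -6a - 3b ≤ -25 have parallel boundaries but demand opposite sides — no point can satisfy both, so the region is empty.

infeasible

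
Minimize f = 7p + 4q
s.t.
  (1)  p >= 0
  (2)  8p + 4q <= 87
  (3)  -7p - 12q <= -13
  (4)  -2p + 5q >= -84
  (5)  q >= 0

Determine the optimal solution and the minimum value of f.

Extreme points and f = 7p + 4q:
  (0, 87/4) → f = 87
  (0, 13/12) → f = 13/3
  (87/8, 0) → f = 609/8
  (13/7, 0) → f = 13

p = 0, q = 13/12, minimum f = 13/3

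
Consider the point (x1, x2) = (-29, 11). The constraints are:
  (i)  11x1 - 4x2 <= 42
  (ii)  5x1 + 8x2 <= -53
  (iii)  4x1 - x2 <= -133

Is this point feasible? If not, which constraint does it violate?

Constraint (iii): 4x1 - x2 = -127, which is not ≤ -133. All other constraints are satisfied.

not feasible — violates (iii)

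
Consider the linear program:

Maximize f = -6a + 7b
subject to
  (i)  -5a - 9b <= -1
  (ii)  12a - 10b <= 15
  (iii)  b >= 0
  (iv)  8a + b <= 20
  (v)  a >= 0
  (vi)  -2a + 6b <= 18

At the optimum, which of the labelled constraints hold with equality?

Feasible corners and f = -6a + 7b:
  (1/5, 0) → f = -6/5
  (0, 1/9) → f = 7/9
  (5/4, 0) → f = -15/2
  (215/92, 30/23) → f = -225/46
  (51/25, 92/25) → f = 338/25
  (0, 3) → f = 21

The maximum is at (0, 3). Substituting into each constraint, equality holds for (v) and (vi); the remaining constraints have slack.

(v) and (vi)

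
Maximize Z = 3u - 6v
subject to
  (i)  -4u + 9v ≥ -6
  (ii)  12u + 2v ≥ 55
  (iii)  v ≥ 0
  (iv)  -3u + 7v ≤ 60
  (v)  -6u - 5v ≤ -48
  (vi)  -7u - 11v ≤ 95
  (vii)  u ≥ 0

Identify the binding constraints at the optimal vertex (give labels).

(i) and (iv)

Vertices and Z = 3u - 6v:
  (582, 258) → Z = 198
  (231/37, 78/37) → Z = 225/37
  (53/18, 59/6) → Z = -301/6
  (179/48, 41/8) → Z = -313/16

The maximum is at (582, 258). Substituting into each constraint, equality holds for (i) and (iv); the remaining constraints have slack.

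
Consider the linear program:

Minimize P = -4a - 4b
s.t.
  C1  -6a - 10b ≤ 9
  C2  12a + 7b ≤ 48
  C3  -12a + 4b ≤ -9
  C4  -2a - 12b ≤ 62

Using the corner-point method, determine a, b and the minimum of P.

Feasible corners and P = -4a - 4b:
  (181/26, -66/13) → P = -98/13
  (3/8, -9/8) → P = 3
  (85/44, 39/11) → P = -241/11

a = 85/44, b = 39/11, minimum P = -241/11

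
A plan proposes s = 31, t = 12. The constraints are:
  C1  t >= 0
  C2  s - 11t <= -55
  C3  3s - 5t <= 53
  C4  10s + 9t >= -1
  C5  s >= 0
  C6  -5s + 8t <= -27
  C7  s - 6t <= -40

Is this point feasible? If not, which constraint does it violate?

C1: 12 ≥ 0 ✓
C2: -101 ≤ -55 ✓
C3: 33 ≤ 53 ✓
C4: 418 ≥ -1 ✓
C5: 31 ≥ 0 ✓
C6: -59 ≤ -27 ✓
C7: -41 ≤ -40 ✓

feasible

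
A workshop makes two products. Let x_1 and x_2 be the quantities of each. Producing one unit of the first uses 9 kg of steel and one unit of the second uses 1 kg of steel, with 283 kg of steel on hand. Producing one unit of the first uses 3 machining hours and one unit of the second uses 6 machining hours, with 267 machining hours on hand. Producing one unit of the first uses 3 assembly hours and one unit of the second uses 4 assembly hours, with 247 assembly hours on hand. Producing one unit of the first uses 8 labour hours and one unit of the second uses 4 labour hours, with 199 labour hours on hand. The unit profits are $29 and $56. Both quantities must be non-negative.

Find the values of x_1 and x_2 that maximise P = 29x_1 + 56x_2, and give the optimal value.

x_1 = 7/2, x_2 = 171/4, maximum P = 4991/2

Corner points and P = 29x_1 + 56x_2:
  (0, 0) → P = 0
  (0, 89/2) → P = 2492
  (199/8, 0) → P = 5771/8
  (7/2, 171/4) → P = 4991/2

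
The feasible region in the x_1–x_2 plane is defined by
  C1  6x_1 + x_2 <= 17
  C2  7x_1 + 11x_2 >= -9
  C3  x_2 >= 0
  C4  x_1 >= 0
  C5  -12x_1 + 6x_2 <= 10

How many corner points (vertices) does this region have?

Of the 10 pairwise boundary intersections, those satisfying every inequality are:
  (17/6, 0)
  (23/12, 11/2)
  (0, 0)
  (0, 5/3)

4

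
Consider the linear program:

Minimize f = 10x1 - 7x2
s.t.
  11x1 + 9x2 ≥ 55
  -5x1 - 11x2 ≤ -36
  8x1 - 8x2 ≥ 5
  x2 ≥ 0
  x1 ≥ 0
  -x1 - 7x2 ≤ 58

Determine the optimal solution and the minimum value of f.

x1 = 97/32, x2 = 77/32, minimum f = 431/32

Corner points and f = 10x1 - 7x2:
  (281/76, 121/76) → f = 1963/76
  (97/32, 77/32) → f = 431/32
  (36/5, 0) → f = 72
The feasible region is unbounded (it extends along (1, 1), (1, 0)), but f strictly increases along every unbounded feasible direction, so there is no improving ray and the minimum is attained at a vertex.

At the optimal vertex, 11x1 + 9x2 = 55 and 8x1 - 8x2 = 5.
Solving simultaneously gives x1 = 97/32, x2 = 77/32.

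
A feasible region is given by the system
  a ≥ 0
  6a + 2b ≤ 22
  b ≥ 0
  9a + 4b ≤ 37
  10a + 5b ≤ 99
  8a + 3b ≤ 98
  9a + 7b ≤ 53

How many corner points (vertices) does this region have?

5

Of the 21 pairwise boundary intersections, those satisfying every inequality are:
  (0, 0)
  (0, 53/7)
  (11/3, 0)
  (7/3, 4)
  (47/27, 16/3)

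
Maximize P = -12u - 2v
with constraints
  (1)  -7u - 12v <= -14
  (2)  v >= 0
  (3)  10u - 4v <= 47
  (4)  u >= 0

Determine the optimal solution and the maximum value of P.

The feasible region is unbounded (it extends along (0, 1), (2, 5)), but P strictly decreases along every unbounded feasible direction, so there is no improving ray and the maximum is attained at a vertex.

u = 0, v = 7/6, maximum P = -7/3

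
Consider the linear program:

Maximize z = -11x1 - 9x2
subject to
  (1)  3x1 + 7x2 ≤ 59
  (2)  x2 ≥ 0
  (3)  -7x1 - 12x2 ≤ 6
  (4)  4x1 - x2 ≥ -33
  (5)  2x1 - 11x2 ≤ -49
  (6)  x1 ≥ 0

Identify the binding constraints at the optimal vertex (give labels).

(5) and (6)

Corner points and z = -11x1 - 9x2:
  (306/47, 265/47) → z = -5751/47
  (0, 59/7) → z = -531/7
  (0, 49/11) → z = -441/11

The maximum is at (0, 49/11). Substituting into each constraint, equality holds for (5) and (6); the remaining constraints have slack.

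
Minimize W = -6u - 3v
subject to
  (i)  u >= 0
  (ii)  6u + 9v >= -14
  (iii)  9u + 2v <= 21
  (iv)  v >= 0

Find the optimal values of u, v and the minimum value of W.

Feasible corners and W = -6u - 3v:
  (0, 21/2) → W = -63/2
  (0, 0) → W = 0
  (7/3, 0) → W = -14

The optimum lies where u = 0 and 9u + 2v = 21.
Solving simultaneously gives u = 0, v = 21/2.

u = 0, v = 21/2, minimum W = -63/2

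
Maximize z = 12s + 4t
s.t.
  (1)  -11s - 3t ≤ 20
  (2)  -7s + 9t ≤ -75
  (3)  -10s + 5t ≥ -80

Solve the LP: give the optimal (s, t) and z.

s = 69/11, t = -38/11, maximum z = 676/11

Feasible corners and z = 12s + 4t:
  (3/8, -193/24) → z = -83/3
  (28/17, -216/17) → z = -528/17
  (69/11, -38/11) → z = 676/11

At the optimal vertex, -7s + 9t = -75 and -10s + 5t = -80.
Solving simultaneously gives s = 69/11, t = -38/11.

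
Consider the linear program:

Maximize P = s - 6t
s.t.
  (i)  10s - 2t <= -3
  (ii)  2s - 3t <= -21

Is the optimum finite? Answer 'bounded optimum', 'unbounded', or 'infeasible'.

From the feasible point (33/26, 102/13), moving in the direction (-3, -2) keeps every constraint satisfied while P increases without bound.

unbounded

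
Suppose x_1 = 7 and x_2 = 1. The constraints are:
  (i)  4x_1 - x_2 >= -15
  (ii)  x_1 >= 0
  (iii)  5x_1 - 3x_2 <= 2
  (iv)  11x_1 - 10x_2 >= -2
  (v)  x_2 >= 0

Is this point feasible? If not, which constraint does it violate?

Constraint (iii): 5x_1 - 3x_2 = 32, which is not ≤ 2. All other constraints are satisfied.

not feasible — violates (iii)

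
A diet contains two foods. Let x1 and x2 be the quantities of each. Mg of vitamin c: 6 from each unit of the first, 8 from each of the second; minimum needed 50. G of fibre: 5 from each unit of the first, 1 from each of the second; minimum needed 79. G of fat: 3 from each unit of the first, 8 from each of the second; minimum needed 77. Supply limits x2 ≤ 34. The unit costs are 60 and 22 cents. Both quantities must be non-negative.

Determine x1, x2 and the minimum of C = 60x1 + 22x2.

x1 = 15, x2 = 4, minimum C = 988

Feasible corners and C = 60x1 + 22x2:
  (77/3, 0) → C = 1540
  (15, 4) → C = 988
  (9, 34) → C = 1288
The feasible region is unbounded (it extends along (1, 0)), but C strictly increases along every unbounded feasible direction, so there is no improving ray and the minimum is attained at a vertex.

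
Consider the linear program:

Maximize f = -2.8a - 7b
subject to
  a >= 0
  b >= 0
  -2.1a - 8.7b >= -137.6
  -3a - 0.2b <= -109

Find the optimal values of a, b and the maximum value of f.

Vertices and f = -2.8a - 7b:
  (1376/21, 0) → f = -2752/15
  (109/3, 0) → f = -1526/15
  (46039/1284, 3065/428) → f = -966371/6420

The binding constraints are b = 0 and -3a - 0.2b = -109.
Solving simultaneously gives a = 109/3, b = 0.

a = 109/3, b = 0, maximum f = -1526/15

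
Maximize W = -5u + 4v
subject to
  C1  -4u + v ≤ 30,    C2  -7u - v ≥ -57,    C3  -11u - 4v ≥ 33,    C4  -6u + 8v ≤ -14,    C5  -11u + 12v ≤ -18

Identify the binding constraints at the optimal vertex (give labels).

Vertices and W = -5u + 4v:
  (-378/37, -402/37) → W = 282/37
  (261/17, -858/17) → W = -4737/17
  (-81/44, -51/16) → W = -39/11
The feasible region is unbounded (it extends along (-1, -4), (1, -7)), but W strictly decreases along every unbounded feasible direction, so there is no improving ray and the maximum is attained at a vertex.

The maximum is at (-378/37, -402/37). Substituting into each constraint, equality holds for C1 and C5; the remaining constraints have slack.

C1 and C5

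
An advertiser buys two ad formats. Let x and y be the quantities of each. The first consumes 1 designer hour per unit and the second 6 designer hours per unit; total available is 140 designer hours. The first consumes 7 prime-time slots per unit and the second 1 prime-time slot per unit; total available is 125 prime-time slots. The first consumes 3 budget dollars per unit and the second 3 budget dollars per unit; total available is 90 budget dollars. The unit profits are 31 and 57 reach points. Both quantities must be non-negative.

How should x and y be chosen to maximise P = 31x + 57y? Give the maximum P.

Corner points and P = 31x + 57y:
  (0, 0) → P = 0
  (0, 70/3) → P = 1330
  (125/7, 0) → P = 3875/7
  (8, 22) → P = 1502
  (95/6, 85/6) → P = 3895/3

The binding constraints are x + 6y = 140 and 3x + 3y = 90.
Solving simultaneously gives x = 8, y = 22.

x = 8, y = 22, maximum P = 1502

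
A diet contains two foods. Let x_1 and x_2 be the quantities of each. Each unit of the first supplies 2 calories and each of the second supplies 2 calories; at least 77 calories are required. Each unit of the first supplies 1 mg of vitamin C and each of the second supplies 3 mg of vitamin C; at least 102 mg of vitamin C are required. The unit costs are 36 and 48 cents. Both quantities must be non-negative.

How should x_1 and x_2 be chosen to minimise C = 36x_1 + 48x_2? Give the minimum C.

The feasible region is unbounded (it extends along (0, 1), (1, 0)), but C strictly increases along every unbounded feasible direction, so there is no improving ray and the minimum is attained at a vertex.

The optimum lies where 2x_1 + 2x_2 = 77 and x_1 + 3x_2 = 102.
Solving simultaneously gives x_1 = 27/4, x_2 = 127/4.

x_1 = 27/4, x_2 = 127/4, minimum C = 1767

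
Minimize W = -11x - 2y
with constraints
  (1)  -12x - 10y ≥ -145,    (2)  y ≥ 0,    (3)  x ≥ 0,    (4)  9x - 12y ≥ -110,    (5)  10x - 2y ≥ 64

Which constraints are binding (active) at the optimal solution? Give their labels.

(1) and (2)

Feasible corners and W = -11x - 2y:
  (145/12, 0) → W = -1595/12
  (15/2, 11/2) → W = -187/2
  (32/5, 0) → W = -352/5

The minimum is at (145/12, 0). Substituting into each constraint, equality holds for (1) and (2); the remaining constraints have slack.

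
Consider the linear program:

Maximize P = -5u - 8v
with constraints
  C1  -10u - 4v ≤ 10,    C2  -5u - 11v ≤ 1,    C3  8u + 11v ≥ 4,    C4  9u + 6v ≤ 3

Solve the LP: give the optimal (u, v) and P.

u = 3/17, v = 4/17, maximum P = -47/17

Extreme points and P = -5u - 8v:
  (-21/13, 20/13) → P = -55/13
  (-3, 5) → P = -25
  (3/17, 4/17) → P = -47/17

The binding constraints are 8u + 11v = 4 and 9u + 6v = 3.
Solving simultaneously gives u = 3/17, v = 4/17.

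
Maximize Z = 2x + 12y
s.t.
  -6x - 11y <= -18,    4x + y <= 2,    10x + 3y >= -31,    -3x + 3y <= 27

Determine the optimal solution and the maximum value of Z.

x = -7/5, y = 38/5, maximum Z = 442/5

At the optimal vertex, 4x + y = 2 and -3x + 3y = 27.
Solving simultaneously gives x = -7/5, y = 38/5.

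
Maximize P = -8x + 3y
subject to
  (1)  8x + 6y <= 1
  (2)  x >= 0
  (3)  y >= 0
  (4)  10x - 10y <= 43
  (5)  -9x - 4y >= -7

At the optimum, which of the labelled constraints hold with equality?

(1) and (2)

Corner points and P = -8x + 3y:
  (0, 1/6) → P = 1/2
  (1/8, 0) → P = -1
  (0, 0) → P = 0

The maximum is at (0, 1/6). Substituting into each constraint, equality holds for (1) and (2); the remaining constraints have slack.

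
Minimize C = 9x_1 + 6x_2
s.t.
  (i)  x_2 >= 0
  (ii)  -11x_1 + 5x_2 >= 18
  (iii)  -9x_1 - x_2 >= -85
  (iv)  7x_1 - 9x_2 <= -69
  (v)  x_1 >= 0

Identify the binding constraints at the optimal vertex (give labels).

(iv) and (v)

Corner points and C = 9x_1 + 6x_2:
  (407/56, 1097/56) → C = 10245/56
  (183/64, 633/64) → C = 5445/64
  (0, 85) → C = 510
  (0, 23/3) → C = 46

The minimum is at (0, 23/3). Substituting into each constraint, equality holds for (iv) and (v); the remaining constraints have slack.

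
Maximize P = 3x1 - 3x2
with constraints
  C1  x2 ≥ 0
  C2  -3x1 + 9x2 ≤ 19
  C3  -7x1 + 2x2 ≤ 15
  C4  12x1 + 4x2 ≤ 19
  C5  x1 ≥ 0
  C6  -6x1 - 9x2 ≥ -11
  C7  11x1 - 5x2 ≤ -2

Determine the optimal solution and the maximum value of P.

x1 = 0, x2 = 2/5, maximum P = -6/5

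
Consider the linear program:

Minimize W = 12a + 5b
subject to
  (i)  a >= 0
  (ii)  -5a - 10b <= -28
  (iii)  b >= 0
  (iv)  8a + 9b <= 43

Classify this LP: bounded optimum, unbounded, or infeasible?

bounded optimum

Corner points and W = 12a + 5b:
  (0, 14/5) → W = 14
  (0, 43/9) → W = 215/9
  (178/35, 9/35) → W = 2181/35
The feasible region has finitely many vertices and no improving ray; the minimum is 14 at (0, 14/5).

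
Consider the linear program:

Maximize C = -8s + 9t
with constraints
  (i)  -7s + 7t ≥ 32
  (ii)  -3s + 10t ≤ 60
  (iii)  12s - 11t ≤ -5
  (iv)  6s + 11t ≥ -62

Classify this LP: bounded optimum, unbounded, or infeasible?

bounded optimum

Feasible corners and C = -8s + 9t:
  (100/49, 324/49) → C = 2116/49
  (-786/119, -242/119) → C = 4110/119
  (-1280/93, 58/31) → C = 11806/93
The feasible region has finitely many vertices and no improving ray; the maximum is 11806/93 at (-1280/93, 58/31).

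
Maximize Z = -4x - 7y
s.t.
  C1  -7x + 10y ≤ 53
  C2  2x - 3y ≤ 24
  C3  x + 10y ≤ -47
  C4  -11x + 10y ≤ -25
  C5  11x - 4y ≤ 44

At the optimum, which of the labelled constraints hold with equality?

C2 and C4

Extreme points and Z = -4x - 7y:
  (-165/13, -214/13) → Z = 166
  (36/25, -176/25) → Z = 1088/25
  (-11/6, -271/60) → Z = 779/20
  (42/19, -187/38) → Z = 973/38

The maximum is at (-165/13, -214/13). Substituting into each constraint, equality holds for C2 and C4; the remaining constraints have slack.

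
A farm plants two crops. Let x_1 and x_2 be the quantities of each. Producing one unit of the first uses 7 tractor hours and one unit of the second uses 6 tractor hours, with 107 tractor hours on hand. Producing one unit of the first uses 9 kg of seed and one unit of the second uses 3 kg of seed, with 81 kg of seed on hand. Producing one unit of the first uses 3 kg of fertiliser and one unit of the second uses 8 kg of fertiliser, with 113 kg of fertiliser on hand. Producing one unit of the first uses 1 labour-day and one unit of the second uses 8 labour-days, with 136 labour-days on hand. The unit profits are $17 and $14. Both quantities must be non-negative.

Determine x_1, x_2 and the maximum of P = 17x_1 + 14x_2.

Vertices and P = 17x_1 + 14x_2:
  (0, 0) → P = 0
  (0, 113/8) → P = 791/4
  (9, 0) → P = 153
  (5, 12) → P = 253
  (89/19, 235/19) → P = 4803/19

At the optimal vertex, 7x_1 + 6x_2 = 107 and 9x_1 + 3x_2 = 81.
Solving simultaneously gives x_1 = 5, x_2 = 12.

x_1 = 5, x_2 = 12, maximum P = 253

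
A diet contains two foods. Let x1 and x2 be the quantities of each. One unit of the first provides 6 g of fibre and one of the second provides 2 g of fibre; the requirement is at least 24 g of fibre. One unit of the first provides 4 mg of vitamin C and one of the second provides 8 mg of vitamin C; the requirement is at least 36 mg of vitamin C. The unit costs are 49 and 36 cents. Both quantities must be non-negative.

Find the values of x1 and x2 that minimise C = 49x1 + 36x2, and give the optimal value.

Corner points and C = 49x1 + 36x2:
  (0, 12) → C = 432
  (9, 0) → C = 441
  (3, 3) → C = 255
The feasible region is unbounded (it extends along (0, 1), (1, 0)), but C strictly increases along every unbounded feasible direction, so there is no improving ray and the minimum is attained at a vertex.

x1 = 3, x2 = 3, minimum C = 255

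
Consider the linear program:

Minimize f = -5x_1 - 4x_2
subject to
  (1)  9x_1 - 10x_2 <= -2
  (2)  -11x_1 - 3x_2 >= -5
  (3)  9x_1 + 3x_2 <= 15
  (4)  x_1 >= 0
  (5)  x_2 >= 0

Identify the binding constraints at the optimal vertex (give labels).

(2) and (4)

Feasible corners and f = -5x_1 - 4x_2:
  (44/137, 67/137) → f = -488/137
  (0, 1/5) → f = -4/5
  (0, 5/3) → f = -20/3

The minimum is at (0, 5/3). Substituting into each constraint, equality holds for (2) and (4); the remaining constraints have slack.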